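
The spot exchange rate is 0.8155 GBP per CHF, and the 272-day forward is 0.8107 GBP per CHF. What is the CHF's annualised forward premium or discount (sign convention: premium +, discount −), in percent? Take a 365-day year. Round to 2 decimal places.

-0.79%

T = 272/365 years.
Period premium: (0.8107 − 0.8155)/0.8155 = -0.0058860.
Per annum: -0.0058860 / (272/365) = -0.007898 = -0.79%.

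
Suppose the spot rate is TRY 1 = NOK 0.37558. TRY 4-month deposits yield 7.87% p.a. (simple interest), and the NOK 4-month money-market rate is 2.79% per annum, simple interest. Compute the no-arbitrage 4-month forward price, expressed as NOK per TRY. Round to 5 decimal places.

T = 4/12 years.
NOK growth factor: 1 + 0.0279×4/12 = 1.009300.
TRY accumulates by 1 + 0.0787×4/12 = 1.0262333.
Forward (NOK per TRY) = 0.37558 × 1.009300 / 1.0262333 = 0.3693828.

0.36938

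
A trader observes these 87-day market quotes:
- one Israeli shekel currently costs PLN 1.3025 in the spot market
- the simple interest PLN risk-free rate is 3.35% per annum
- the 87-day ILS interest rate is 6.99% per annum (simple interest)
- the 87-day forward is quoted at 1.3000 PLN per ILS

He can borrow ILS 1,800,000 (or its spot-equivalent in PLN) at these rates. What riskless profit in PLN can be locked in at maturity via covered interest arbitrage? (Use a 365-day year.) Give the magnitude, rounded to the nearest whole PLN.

PLN 15,766

T = 87/365 years.
Invest the ILS and cover forward: 1,800,000 × 1.016661096 × 1.3000 = PLN 2,378,986.96.
Convert at spot and invest in PLN: 1,800,000 × 1.3025 × 1.007984932 = PLN 2,363,220.67.
The quoted forward overvalues ILS, so borrow PLN, buy ILS at spot, deposit the ILS at 6.99%, and sell the proceeds forward at 1.3000.
The gap between the two covered legs is PLN 15,766.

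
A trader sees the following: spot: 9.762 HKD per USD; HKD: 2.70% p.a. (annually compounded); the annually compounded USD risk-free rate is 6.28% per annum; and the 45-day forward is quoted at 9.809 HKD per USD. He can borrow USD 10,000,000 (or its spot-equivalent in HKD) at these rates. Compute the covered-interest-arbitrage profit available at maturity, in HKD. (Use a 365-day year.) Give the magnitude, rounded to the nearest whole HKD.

T = 45/365 years.
Keep in USD, deliver into the forward: 10,000,000·1.007537338·9.809 = HKD 98,829,337.48.
Swap to HKD now, deposit: 10,000,000·9.762·1.0032900219 = HKD 97,941,171.94.
The quoted forward overvalues USD, so borrow HKD, buy USD at spot, deposit the USD at 6.28%, and sell the proceeds forward at 9.809.
The gap between the two covered legs is HKD 888,166.

HKD 888,166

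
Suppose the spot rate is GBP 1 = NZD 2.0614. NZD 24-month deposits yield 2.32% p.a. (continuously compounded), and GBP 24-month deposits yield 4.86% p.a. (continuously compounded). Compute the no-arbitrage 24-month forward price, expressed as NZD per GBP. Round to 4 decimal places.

1.9593

T = 2 years.
NZD accumulates by e^(0.0232×2) = 1.0474933.
GBP accumulates by e^(0.0486×2) = 1.1020808.
So F = 2.0614 × 1.0474933 / 1.1020808 = 1.959296 (NZD/GBP).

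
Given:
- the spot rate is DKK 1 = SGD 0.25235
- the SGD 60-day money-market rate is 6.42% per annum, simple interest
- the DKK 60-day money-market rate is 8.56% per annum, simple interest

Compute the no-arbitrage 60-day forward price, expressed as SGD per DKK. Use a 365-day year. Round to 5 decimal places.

0.25147

T = 60/365 years.
Growth of 1 SGD over T: 1 + 0.0642×60/365 = 1.0105534.
DKK growth factor: 1 + 0.0856×60/365 = 1.0140712.
So F = 0.25235 × 1.0105534 / 1.0140712 = 0.2514746 (SGD/DKK).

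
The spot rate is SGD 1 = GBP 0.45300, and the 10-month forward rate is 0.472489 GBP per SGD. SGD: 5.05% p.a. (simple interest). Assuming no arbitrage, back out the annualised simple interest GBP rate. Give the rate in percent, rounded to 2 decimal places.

T = 10/12 years.
CIP gives F = S · g_GBP/g_SGD, so g_GBP/g_SGD = 0.472489/0.453 = 1.0430221.
SGD growth factor: 1 + 0.0505×10/12 = 1.0420833.
That pins the GBP growth at 1.0869159.
(1.0869159 − 1)/T = 0.104299, i.e. 10.43%.

10.43%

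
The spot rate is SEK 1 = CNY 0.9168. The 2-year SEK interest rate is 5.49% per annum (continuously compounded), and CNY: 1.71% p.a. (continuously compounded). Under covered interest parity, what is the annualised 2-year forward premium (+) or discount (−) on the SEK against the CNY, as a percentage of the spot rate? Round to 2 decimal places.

-3.64%

T = 2 years.
F = S · g_CNY/g_SEK = 0.9168 × 1.0347915/1.1160548 = 0.8500450.
(F − S)/S ÷ T = (0.8500450 − 0.9168)/0.9168/2 = -0.036407 → -3.64%.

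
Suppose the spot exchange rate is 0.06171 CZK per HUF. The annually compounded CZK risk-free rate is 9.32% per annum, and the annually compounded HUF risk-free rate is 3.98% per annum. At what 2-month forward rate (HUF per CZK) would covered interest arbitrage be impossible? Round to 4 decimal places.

T = 2/12 years.
CZK accumulates by (1 + 0.0932)^(2/12) = 1.01496236.
HUF accumulates by (1 + 0.0398)^(2/12) = 1.00652593.
CIP: F = S · (grow CZK)/(grow HUF) = 0.06171 × 1.01496236/1.00652593 = 0.062227237 CZK per HUF.
Invert for HUF per CZK: 1 / 0.062227237 = 16.0701.

16.0701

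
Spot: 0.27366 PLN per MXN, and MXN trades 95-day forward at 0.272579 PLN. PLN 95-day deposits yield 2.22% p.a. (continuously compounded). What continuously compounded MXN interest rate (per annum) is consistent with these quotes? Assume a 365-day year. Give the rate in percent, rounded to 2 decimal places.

T = 95/365 years.
CIP gives F = S · g_PLN/g_MXN, so g_PLN/g_MXN = 0.272579/0.27366 = 0.9960498.
PLN growth factor: e^(0.0222×95/365) = 1.0057948.
That pins the MXN growth at 1.0097836.
r = ln(1.0097836)/(95/365) = 0.037407 → 3.74%.

3.74%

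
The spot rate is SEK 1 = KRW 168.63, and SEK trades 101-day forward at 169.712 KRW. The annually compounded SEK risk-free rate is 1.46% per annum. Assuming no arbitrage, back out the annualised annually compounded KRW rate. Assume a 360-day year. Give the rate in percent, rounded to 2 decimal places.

T = 101/360 years.
F/S = 169.712/168.63 = 1.0064164 = (growth of KRW) / (growth of SEK).
SEK growth factor: (1 + 0.0146)^(101/360) = 1.0040748.
So the KRW growth factor = 1.0105173.
r = 1.0105173^(360/101) − 1 = 0.037996 → 3.80%.

3.80%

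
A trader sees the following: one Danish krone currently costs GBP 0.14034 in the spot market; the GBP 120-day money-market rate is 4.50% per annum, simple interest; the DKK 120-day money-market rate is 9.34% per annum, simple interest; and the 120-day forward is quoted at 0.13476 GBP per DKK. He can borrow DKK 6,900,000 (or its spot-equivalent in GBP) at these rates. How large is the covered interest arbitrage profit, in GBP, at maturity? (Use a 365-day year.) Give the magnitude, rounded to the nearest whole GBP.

GBP 24,276

T = 120/365 years.
Invest the DKK and cover forward: 6,900,000 × 1.03070685 × 0.13476 = GBP 958,396.58.
Convert at spot and invest in GBP: 6,900,000 × 0.14034 × 1.01479452 = GBP 982,672.21.
The quoted forward undervalues DKK, so borrow DKK, convert to GBP at spot, deposit the GBP at 4.50%, and buy DKK forward at 0.13476 to cover the loan.
The gap between the two covered legs is GBP 24,276.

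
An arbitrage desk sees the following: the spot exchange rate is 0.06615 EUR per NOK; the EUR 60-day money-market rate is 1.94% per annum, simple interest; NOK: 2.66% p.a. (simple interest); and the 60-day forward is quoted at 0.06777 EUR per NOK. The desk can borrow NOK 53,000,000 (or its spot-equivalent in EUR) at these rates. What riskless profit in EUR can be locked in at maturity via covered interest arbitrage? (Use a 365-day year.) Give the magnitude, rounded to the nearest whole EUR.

EUR 90,385

T = 60/365 years.
Route A — deposit NOK, sell forward: 53,000,000 × 1.004372603 × 0.06777 = EUR 3,607,515.56.
Route B — convert at spot, deposit EUR: 53,000,000 × 0.06615 × 1.003189041 = EUR 3,517,130.62.
The quoted forward overvalues NOK, so borrow EUR, buy NOK at spot, deposit the NOK at 2.66%, and sell the proceeds forward at 0.06777.
The gap between the two covered legs is EUR 90,385.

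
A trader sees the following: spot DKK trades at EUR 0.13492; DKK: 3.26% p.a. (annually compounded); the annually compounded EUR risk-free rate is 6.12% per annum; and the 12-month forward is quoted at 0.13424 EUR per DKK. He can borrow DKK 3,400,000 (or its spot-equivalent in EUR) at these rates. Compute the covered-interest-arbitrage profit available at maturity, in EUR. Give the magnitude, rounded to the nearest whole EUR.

T = 1 year.
Route A — deposit DKK, sell forward: 3,400,000 × 1.032600 × 0.13424 = EUR 471,295.16.
Route B — convert at spot, deposit EUR: 3,400,000 × 0.13492 × 1.061200 = EUR 486,802.15.
The quoted forward undervalues DKK, so borrow DKK, convert to EUR at spot, deposit the EUR at 6.12%, and buy DKK forward at 0.13424 to cover the loan.
Arbitrage profit = |471,295.16 − 486,802.15| = EUR 15,507.

EUR 15,507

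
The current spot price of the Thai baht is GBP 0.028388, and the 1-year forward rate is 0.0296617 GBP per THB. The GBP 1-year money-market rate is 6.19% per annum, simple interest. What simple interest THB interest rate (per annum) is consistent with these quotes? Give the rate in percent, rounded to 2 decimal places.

T = 1 year.
CIP gives F = S · g_GBP/g_THB, so g_GBP/g_THB = 0.0296617/0.028388 = 1.0448675.
The GBP side grows by 1 + 0.0619×1 = 1.061900.
That pins the THB growth at 1.0163011.
(1.0163011 − 1)/T = 0.016301, i.e. 1.63%.

1.63%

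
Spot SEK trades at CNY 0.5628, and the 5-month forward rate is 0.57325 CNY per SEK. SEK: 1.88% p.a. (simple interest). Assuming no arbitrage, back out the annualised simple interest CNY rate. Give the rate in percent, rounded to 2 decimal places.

T = 5/12 years.
By CIP, F/S equals the CNY-to-SEK growth ratio: 0.57325/0.5628 = 1.0185679.
SEK growth factor: 1 + 0.0188×5/12 = 1.0078333.
Hence g_CNY = 1.0265466.
(1.0265466 − 1)/T = 0.063712, i.e. 6.37%.

6.37%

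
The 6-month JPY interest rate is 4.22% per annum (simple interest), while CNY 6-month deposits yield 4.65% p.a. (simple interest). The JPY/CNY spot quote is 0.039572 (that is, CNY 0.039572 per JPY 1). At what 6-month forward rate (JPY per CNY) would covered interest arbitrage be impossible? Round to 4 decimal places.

25.2173

T = 6/12 years.
CNY growth factor: 1 + 0.0465×6/12 = 1.023250.
JPY growth factor: 1 + 0.0422×6/12 = 1.021100.
CIP: F = S · (grow CNY)/(grow JPY) = 0.039572 × 1.023250/1.021100 = 0.039655322 CNY per JPY.
Invert for JPY per CNY: 1 / 0.039655322 = 25.2173.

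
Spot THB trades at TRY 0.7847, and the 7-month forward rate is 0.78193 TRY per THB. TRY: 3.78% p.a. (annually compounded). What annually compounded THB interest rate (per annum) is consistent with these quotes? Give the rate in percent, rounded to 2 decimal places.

4.41%

T = 7/12 years.
CIP gives F = S · g_TRY/g_THB, so g_TRY/g_THB = 0.78193/0.7847 = 0.9964700.
The TRY side grows by (1 + 0.0378)^(7/12) = 1.0218794.
So the THB growth factor = 1.0254994.
r = 1.0254994^(12/7) − 1 = 0.044110 → 4.41%.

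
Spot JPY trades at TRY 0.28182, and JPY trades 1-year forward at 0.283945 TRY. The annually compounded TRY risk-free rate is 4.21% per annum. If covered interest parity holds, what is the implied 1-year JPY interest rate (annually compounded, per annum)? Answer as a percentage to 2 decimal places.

3.43%

T = 1 year.
CIP gives F = S · g_TRY/g_JPY, so g_TRY/g_JPY = 0.283945/0.28182 = 1.0075403.
The TRY side grows by (1 + 0.0421)^1 = 1.042100.
So the JPY growth factor = 1.0343011.
Annualise: 1.0343011^(1/1) − 1 = 0.034301 = 3.43%.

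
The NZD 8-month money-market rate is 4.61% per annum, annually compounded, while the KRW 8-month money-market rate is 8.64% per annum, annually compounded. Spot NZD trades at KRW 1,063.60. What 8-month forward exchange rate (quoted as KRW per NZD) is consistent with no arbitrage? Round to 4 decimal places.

1090.7437

T = 8/12 years.
KRW accumulates by (1 + 0.0864)^(8/12) = 1.0568008923.
NZD accumulates by (1 + 0.0461)^(8/12) = 1.0305019108.
CIP: F = S · (grow KRW)/(grow NZD) = 1063.6 × 1.0568008923/1.0305019108 = 1090.743663 KRW per NZD.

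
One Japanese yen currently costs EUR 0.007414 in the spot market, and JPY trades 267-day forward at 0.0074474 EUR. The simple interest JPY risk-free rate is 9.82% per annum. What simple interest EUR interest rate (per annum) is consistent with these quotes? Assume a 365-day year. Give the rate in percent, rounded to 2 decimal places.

10.48%

T = 267/365 years.
CIP gives F = S · g_EUR/g_JPY, so g_EUR/g_JPY = 0.0074474/0.007414 = 1.0045050.
JPY growth factor: 1 + 0.0982×267/365 = 1.071834.
Hence g_EUR = 1.0766626.
(1.0766626 − 1)/T = 0.104801, i.e. 10.48%.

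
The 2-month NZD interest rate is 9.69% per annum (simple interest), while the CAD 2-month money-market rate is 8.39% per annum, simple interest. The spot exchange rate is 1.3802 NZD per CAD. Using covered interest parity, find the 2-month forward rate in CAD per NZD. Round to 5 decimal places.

T = 2/12 years.
NZD growth factor: 1 + 0.0969×2/12 = 1.016150.
CAD growth factor: 1 + 0.0839×2/12 = 1.0139833.
Forward (NZD per CAD) = 1.3802 × 1.016150 / 1.0139833 = 1.383149.
Invert for CAD per NZD: 1 / 1.383149 = 0.72299.

0.72299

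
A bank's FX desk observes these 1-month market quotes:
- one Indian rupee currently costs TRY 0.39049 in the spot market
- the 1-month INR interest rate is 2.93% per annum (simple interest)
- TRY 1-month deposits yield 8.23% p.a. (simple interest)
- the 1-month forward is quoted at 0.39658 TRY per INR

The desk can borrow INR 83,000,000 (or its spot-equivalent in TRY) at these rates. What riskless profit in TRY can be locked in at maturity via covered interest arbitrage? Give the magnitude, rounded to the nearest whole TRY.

TRY 363,557

T = 1/12 years.
Invest the INR and cover forward: 83,000,000 × 1.0024416667 × 0.39658 = TRY 32,996,510.24.
Convert at spot and invest in TRY: 83,000,000 × 0.39049 × 1.0068583333 = TRY 32,632,953.18.
The quoted forward overvalues INR, so borrow TRY, buy INR at spot, deposit the INR at 2.93%, and sell the proceeds forward at 0.39658.
Profit = 32,996,510.24 − 32,632,953.18 = TRY 363,557.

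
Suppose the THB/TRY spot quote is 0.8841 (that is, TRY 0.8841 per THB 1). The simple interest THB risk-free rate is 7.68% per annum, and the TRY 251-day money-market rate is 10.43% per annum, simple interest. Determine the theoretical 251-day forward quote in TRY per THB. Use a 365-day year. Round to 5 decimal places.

0.89998

T = 251/365 years.
TRY accumulates by 1 + 0.1043×251/365 = 1.0717241.
THB growth factor: 1 + 0.0768×251/365 = 1.0528132.
Forward (TRY per THB) = 0.8841 × 1.0717241 / 1.0528132 = 0.8999804.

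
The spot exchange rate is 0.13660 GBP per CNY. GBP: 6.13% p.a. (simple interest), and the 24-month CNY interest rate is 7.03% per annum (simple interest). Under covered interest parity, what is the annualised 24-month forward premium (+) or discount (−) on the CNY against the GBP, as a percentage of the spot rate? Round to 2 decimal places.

-0.79%

T = 2 years.
F = S · g_GBP/g_CNY = 0.1366 × 1.122600/1.140600 = 0.13444429.
Annualised premium = (F − S)/S × (1/T) = (0.13444429 − 0.1366)/0.1366 ÷ 2 = -0.79%.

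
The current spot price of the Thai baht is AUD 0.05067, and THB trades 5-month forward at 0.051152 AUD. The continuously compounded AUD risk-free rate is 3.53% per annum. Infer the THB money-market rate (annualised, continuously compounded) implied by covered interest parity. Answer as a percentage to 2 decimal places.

T = 5/12 years.
By CIP, F/S equals the AUD-to-THB growth ratio: 0.051152/0.05067 = 1.0095125.
The AUD side grows by e^(0.0353×5/12) = 1.014817.
So the THB growth factor = 1.0052545.
r = ln(1.0052545)/(5/12) = 0.012578 → 1.26%.

1.26%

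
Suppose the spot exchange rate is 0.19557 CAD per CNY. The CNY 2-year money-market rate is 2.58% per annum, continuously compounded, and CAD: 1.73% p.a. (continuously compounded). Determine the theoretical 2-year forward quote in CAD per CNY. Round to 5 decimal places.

T = 2 years.
Growth of 1 CAD over T: e^(0.0173×2) = 1.0352055.
CNY accumulates by e^(0.0258×2) = 1.0529545.
Forward (CAD per CNY) = 0.19557 × 1.0352055 / 1.0529545 = 0.1922734.

0.19227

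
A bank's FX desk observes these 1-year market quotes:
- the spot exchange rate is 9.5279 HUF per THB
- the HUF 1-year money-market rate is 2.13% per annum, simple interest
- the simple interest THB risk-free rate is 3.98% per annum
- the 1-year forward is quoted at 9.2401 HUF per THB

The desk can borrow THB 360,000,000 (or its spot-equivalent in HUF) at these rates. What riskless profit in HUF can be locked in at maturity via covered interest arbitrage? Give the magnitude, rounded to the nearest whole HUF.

T = 1 year.
Invest the THB and cover forward: 360,000,000 × 1.039800 × 9.2401 = HUF 3,458,828,152.80.
Convert at spot and invest in HUF: 360,000,000 × 9.5279 × 1.021300 = HUF 3,503,103,937.20.
The quoted forward undervalues THB, so borrow THB, convert to HUF at spot, deposit the HUF at 2.13%, and buy THB forward at 9.2401 to cover the loan.
Profit = 3,503,103,937.20 − 3,458,828,152.80 = HUF 44,275,784.

HUF 44,275,784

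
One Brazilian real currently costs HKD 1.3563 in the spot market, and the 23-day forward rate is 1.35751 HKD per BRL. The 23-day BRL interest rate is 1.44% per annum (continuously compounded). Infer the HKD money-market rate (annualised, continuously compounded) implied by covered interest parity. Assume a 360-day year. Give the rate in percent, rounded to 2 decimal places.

T = 23/360 years.
By CIP, F/S equals the HKD-to-BRL growth ratio: 1.35751/1.3563 = 1.0008921.
The BRL side grows by e^(0.0144×23/360) = 1.0009204.
That pins the HKD growth at 1.0018133.
r = ln(1.0018133)/(23/360) = 0.028356 → 2.84%.

2.84%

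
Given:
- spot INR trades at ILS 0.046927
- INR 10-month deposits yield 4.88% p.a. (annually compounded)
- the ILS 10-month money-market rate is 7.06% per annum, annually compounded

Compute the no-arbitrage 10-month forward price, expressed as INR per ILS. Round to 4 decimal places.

T = 10/12 years.
Growth of 1 ILS over T: (1 + 0.0706)^(10/12) = 1.05849635.
INR accumulates by (1 + 0.0488)^(10/12) = 1.04050435.
So F = 0.046927 × 1.05849635 / 1.04050435 = 0.047738444 (ILS/INR).
Quoted the other way: 1/0.047738444 = 20.9475 INR per ILS.

20.9475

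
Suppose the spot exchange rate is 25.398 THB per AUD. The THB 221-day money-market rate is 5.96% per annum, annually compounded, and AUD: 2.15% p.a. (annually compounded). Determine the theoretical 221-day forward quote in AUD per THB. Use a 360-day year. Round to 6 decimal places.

0.038498

T = 221/360 years.
Growth of 1 THB over T: (1 + 0.0596)^(221/360) = 1.036178.
Growth of 1 AUD over T: (1 + 0.0215)^(221/360) = 1.0131444.
CIP: F = S · (grow THB)/(grow AUD) = 25.398 × 1.036178/1.0131444 = 25.97542 THB per AUD.
Invert for AUD per THB: 1 / 25.97542 = 0.038498.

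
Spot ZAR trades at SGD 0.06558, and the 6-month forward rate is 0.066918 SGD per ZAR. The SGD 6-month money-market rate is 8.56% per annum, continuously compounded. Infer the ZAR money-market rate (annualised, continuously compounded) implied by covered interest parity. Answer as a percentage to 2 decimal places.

4.52%

T = 6/12 years.
By CIP, F/S equals the SGD-to-ZAR growth ratio: 0.066918/0.06558 = 1.0204026.
SGD growth factor: e^(0.0856×6/12) = 1.0437291.
That pins the ZAR growth at 1.0228601.
Take logs: ln 1.0228601 / (6/12) = 0.045205, so 4.52%.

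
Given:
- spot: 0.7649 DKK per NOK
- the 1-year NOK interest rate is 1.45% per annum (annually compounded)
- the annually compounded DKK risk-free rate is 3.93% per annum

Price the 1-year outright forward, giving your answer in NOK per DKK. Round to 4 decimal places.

1.2762

T = 1 year.
DKK accumulates by (1 + 0.0393)^1 = 1.039300.
Growth of 1 NOK over T: (1 + 0.0145)^1 = 1.014500.
So F = 0.7649 × 1.039300 / 1.014500 = 0.7835984 (DKK/NOK).
Quoted the other way: 1/0.7835984 = 1.2762 NOK per DKK.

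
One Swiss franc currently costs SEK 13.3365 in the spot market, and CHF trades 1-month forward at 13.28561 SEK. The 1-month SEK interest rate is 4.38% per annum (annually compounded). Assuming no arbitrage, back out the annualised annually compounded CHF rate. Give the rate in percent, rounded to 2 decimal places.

9.28%

T = 1/12 years.
F/S = 13.28561/13.3365 = 0.9961842 = (growth of SEK) / (growth of CHF).
The SEK side grows by (1 + 0.0438)^(1/12) = 1.0035787.
Hence g_CHF = 1.0074228.
Annualise: 1.0074228^(12/1) − 1 = 0.092802 = 9.28%.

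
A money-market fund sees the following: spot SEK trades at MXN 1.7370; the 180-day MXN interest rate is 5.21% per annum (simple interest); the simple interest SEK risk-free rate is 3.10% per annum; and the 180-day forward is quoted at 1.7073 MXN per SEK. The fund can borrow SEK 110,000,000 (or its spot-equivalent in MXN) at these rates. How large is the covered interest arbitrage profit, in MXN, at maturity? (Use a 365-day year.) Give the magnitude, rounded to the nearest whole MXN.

T = 180/365 years.
Route A — deposit SEK, sell forward: 110,000,000 × 1.01528767123 × 1.7073 = MXN 190,674,070.52.
Route B — convert at spot, deposit MXN: 110,000,000 × 1.7370 × 1.02569315068 = MXN 195,979,190.30.
The quoted forward undervalues SEK, so borrow SEK, convert to MXN at spot, deposit the MXN at 5.21%, and buy SEK forward at 1.7073 to cover the loan.
Profit = 195,979,190.30 − 190,674,070.52 = MXN 5,305,120.

MXN 5,305,120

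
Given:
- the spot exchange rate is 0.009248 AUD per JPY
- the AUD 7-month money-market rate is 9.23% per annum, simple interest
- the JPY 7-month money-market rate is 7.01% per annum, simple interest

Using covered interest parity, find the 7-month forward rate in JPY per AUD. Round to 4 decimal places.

106.8027

T = 7/12 years.
Growth of 1 AUD over T: 1 + 0.0923×7/12 = 1.053841667.
JPY accumulates by 1 + 0.0701×7/12 = 1.040891667.
Forward (AUD per JPY) = 0.009248 × 1.053841667 / 1.040891667 = 0.00936305674.
Quoted the other way: 1/0.00936305674 = 106.8027 JPY per AUD.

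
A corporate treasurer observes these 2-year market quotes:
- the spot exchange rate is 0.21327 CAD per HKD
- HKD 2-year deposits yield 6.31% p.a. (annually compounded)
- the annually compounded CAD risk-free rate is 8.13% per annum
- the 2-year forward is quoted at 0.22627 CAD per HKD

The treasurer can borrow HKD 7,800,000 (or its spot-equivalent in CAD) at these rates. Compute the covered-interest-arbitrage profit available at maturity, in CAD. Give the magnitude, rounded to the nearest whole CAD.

T = 2 years.
Invest the HKD and cover forward: 7,800,000 × 1.13018161 × 0.22627 = CAD 1,994,664.30.
Convert at spot and invest in CAD: 7,800,000 × 0.21327 × 1.16920969 = CAD 1,944,987.33.
The quoted forward overvalues HKD, so borrow CAD, buy HKD at spot, deposit the HKD at 6.31%, and sell the proceeds forward at 0.22627.
The gap between the two covered legs is CAD 49,677.

CAD 49,677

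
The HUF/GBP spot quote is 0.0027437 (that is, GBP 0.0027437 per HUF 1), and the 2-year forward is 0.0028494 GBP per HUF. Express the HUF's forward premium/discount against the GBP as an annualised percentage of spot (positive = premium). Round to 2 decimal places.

+1.93%

T = 2 years.
Period premium: (0.0028494 − 0.0027437)/0.0027437 = 0.0385246.
×(1/T) gives 1.93% p.a.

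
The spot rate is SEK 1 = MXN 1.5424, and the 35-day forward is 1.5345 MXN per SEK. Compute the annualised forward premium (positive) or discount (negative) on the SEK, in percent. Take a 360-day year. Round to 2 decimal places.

-5.27%

T = 35/360 years.
Period premium: (1.5345 − 1.5424)/1.5424 = -0.0051219.
Per annum: -0.0051219 / (35/360) = -0.052682 = -5.27%.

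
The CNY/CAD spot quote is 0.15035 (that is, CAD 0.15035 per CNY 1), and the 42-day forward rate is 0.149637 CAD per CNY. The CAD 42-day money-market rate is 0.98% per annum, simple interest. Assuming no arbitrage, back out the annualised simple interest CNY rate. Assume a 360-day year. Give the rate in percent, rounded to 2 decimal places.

T = 42/360 years.
By CIP, F/S equals the CAD-to-CNY growth ratio: 0.149637/0.15035 = 0.9952577.
CAD growth factor: 1 + 0.0098×42/360 = 1.0011433.
So the CNY growth factor = 1.0059136.
(1.0059136 − 1)/T = 0.050688, i.e. 5.07%.

5.07%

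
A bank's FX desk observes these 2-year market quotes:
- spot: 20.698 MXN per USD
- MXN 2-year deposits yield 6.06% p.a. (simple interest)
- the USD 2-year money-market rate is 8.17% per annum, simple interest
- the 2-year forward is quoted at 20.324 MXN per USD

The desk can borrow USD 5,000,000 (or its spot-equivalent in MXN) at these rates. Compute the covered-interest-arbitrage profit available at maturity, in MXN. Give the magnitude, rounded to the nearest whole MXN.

MXN 2,191,720

T = 2 years.
Invest the USD and cover forward: 5,000,000 × 1.163400 × 20.324 = MXN 118,224,708.00.
Convert at spot and invest in MXN: 5,000,000 × 20.698 × 1.121200 = MXN 116,032,988.00.
The quoted forward overvalues USD, so borrow MXN, buy USD at spot, deposit the USD at 8.17%, and sell the proceeds forward at 20.324.
Arbitrage profit = |118,224,708.00 − 116,032,988.00| = MXN 2,191,720.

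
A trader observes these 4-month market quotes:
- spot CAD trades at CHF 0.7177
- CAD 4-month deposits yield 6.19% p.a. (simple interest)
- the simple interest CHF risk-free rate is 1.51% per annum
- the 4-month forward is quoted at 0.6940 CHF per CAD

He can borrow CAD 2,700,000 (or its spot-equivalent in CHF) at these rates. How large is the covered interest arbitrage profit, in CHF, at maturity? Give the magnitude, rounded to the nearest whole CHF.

T = 4/12 years.
Keep in CAD, deliver into the forward: 2,700,000·1.020633333·0.6940 = CHF 1,912,462.74.
Swap to CHF now, deposit: 2,700,000·0.7177·1.005033333 = CHF 1,947,543.54.
The quoted forward undervalues CAD, so borrow CAD, convert to CHF at spot, deposit the CHF at 1.51%, and buy CAD forward at 0.6940 to cover the loan.
Profit = 1,947,543.54 − 1,912,462.74 = CHF 35,081.

CHF 35,081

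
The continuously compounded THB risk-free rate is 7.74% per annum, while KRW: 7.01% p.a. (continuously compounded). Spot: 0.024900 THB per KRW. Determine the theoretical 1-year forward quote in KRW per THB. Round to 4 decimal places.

T = 1 year.
Growth of 1 THB over T: e^(0.0774×1) = 1.08047418.
KRW growth factor: e^(0.0701×1) = 1.07261544.
Forward (THB per KRW) = 0.0249 × 1.08047418 / 1.07261544 = 0.025082435.
Quoted the other way: 1/0.025082435 = 39.8685 KRW per THB.

39.8685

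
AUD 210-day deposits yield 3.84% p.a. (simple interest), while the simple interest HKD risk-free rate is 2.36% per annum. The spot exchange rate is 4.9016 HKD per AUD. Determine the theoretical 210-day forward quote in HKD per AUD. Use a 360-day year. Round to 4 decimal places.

T = 210/360 years.
HKD growth factor: 1 + 0.0236×210/360 = 1.0137667.
AUD accumulates by 1 + 0.0384×210/360 = 1.022400.
CIP: F = S · (grow HKD)/(grow AUD) = 4.9016 × 1.0137667/1.022400 = 4.860210 HKD per AUD.

4.8602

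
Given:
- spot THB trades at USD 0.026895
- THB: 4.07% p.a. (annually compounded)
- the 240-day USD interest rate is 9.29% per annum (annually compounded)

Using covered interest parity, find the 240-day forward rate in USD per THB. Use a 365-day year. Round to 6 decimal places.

0.027775

T = 240/365 years.
Growth of 1 USD over T: (1 + 0.0929)^(240/365) = 1.0601515.
Growth of 1 THB over T: (1 + 0.0407)^(240/365) = 1.0265785.
CIP: F = S · (grow USD)/(grow THB) = 0.026895 × 1.0601515/1.0265785 = 0.02777457 USD per THB.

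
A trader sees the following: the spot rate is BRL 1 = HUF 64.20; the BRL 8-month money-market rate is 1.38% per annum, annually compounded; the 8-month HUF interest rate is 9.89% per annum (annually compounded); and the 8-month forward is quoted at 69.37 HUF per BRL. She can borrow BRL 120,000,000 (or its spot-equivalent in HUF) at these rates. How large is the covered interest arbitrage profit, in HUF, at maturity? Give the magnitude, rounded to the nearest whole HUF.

T = 8/12 years.
Invest the BRL and cover forward: 120,000,000 × 1.009178968746 × 69.37 = HUF 8,400,809,407.43.
Convert at spot and invest in HUF: 120,000,000 × 64.20 × 1.064891716823 = HUF 8,203,925,786.40.
The quoted forward overvalues BRL, so borrow HUF, buy BRL at spot, deposit the BRL at 1.38%, and sell the proceeds forward at 69.37.
Arbitrage profit = |8,400,809,407.43 − 8,203,925,786.40| = HUF 196,883,621.

HUF 196,883,621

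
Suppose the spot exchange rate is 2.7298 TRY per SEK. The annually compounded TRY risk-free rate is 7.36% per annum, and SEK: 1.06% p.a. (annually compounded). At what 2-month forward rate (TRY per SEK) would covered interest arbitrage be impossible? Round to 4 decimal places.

2.7575

T = 2/12 years.
Growth of 1 TRY over T: (1 + 0.0736)^(2/12) = 1.0119066.
Growth of 1 SEK over T: (1 + 0.0106)^(2/12) = 1.0017589.
Forward (TRY per SEK) = 2.7298 × 1.0119066 / 1.0017589 = 2.757453.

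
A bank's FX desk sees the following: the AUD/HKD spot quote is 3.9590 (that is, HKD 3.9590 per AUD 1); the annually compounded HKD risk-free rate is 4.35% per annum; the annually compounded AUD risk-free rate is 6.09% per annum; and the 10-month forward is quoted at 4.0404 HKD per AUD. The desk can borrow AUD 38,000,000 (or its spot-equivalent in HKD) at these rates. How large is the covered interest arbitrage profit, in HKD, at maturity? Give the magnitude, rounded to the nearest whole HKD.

HKD 5,412,394

T = 10/12 years.
Invest the AUD and cover forward: 38,000,000 × 1.05049834977 × 4.0404 = HKD 161,288,474.23.
Convert at spot and invest in HKD: 38,000,000 × 3.9590 × 1.03612076573 = HKD 155,876,080.24.
The quoted forward overvalues AUD, so borrow HKD, buy AUD at spot, deposit the AUD at 6.09%, and sell the proceeds forward at 4.0404.
Arbitrage profit = |161,288,474.23 − 155,876,080.24| = HKD 5,412,394.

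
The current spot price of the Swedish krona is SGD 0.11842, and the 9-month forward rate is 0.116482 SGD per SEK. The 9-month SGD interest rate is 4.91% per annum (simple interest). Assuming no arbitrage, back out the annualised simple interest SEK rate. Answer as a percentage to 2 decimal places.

T = 9/12 years.
F/S = 0.116482/0.11842 = 0.9836345 = (growth of SGD) / (growth of SEK).
The SGD side grows by 1 + 0.0491×9/12 = 1.036825.
That pins the SEK growth at 1.0540755.
(1.0540755 − 1)/T = 0.072101, i.e. 7.21%.

7.21%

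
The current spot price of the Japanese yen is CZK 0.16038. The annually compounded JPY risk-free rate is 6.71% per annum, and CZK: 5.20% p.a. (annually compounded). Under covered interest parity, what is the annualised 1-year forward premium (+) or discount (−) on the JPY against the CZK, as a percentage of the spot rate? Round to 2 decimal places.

-1.42%

T = 1 year.
CIP forward (CZK per JPY) = 0.16038 × 1.052000/1.067100 = 0.15811054.
Annualised premium = (F − S)/S × (1/T) = (0.15811054 − 0.16038)/0.16038 ÷ 1 = -1.42%.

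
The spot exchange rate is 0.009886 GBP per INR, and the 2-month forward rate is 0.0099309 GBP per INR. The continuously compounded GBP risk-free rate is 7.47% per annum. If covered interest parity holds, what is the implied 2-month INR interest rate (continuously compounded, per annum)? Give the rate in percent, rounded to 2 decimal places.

4.75%

T = 2/12 years.
CIP gives F = S · g_GBP/g_INR, so g_GBP/g_INR = 0.0099309/0.009886 = 1.0045418.
The GBP side grows by e^(0.0747×2/12) = 1.0125278.
So the INR growth factor = 1.0079499.
Take logs: ln 1.0079499 / (2/12) = 0.047511, so 4.75%.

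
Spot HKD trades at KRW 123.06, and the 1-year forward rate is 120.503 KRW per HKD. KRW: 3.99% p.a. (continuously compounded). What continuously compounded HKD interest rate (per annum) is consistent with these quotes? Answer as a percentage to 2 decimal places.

6.09%

T = 1 year.
CIP gives F = S · g_KRW/g_HKD, so g_KRW/g_HKD = 120.503/123.06 = 0.9792215.
KRW growth factor: e^(0.0399×1) = 1.0407067.
So the HKD growth factor = 1.0627899.
Take logs: ln 1.0627899 / 1 = 0.060897, so 6.09%.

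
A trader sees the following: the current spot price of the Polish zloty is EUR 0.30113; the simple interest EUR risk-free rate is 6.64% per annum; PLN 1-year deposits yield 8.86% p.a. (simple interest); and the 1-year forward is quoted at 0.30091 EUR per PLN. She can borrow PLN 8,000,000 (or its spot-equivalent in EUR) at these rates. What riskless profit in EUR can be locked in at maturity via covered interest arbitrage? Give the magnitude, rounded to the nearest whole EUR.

EUR 51,565

T = 1 year.
Route A — deposit PLN, sell forward: 8,000,000 × 1.088600 × 0.30091 = EUR 2,620,565.01.
Route B — convert at spot, deposit EUR: 8,000,000 × 0.30113 × 1.066400 = EUR 2,569,000.26.
The quoted forward overvalues PLN, so borrow EUR, buy PLN at spot, deposit the PLN at 8.86%, and sell the proceeds forward at 0.30091.
The gap between the two covered legs is EUR 51,565.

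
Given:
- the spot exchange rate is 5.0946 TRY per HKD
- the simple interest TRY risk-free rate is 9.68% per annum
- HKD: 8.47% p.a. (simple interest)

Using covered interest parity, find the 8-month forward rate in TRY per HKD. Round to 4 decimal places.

T = 8/12 years.
TRY accumulates by 1 + 0.0968×8/12 = 1.0645333.
HKD accumulates by 1 + 0.0847×8/12 = 1.0564667.
Forward (TRY per HKD) = 5.0946 × 1.0645333 / 1.0564667 = 5.133500.

5.1335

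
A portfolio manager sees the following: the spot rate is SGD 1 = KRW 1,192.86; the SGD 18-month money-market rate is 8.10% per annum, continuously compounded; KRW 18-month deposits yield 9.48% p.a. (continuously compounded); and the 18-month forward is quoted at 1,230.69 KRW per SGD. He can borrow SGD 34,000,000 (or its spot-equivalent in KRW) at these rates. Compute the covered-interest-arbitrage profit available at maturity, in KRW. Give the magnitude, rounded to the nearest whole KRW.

T = 18/12 years.
Route A — deposit SGD, sell forward: 34,000,000 × 1.129189365925 × 1230.69 = KRW 47,249,190,065.51.
Route B — convert at spot, deposit KRW: 34,000,000 × 1192.86 × 1.15280718692 = KRW 46,754,677,753.64.
The quoted forward overvalues SGD, so borrow KRW, buy SGD at spot, deposit the SGD at 8.10%, and sell the proceeds forward at 1,230.69.
Arbitrage profit = |47,249,190,065.51 − 46,754,677,753.64| = KRW 494,512,312.

KRW 494,512,312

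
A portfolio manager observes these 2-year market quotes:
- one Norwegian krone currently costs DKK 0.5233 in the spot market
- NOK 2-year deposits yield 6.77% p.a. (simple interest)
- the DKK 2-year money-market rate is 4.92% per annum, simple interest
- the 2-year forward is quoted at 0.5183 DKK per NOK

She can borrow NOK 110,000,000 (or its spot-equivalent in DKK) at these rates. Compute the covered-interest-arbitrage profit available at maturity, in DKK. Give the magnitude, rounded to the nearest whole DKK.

DKK 1,505,361

T = 2 years.
Keep in NOK, deliver into the forward: 110,000,000·1.135400·0.5183 = DKK 64,732,560.20.
Swap to DKK now, deposit: 110,000,000·0.5233·1.098400 = DKK 63,227,199.20.
The quoted forward overvalues NOK, so borrow DKK, buy NOK at spot, deposit the NOK at 6.77%, and sell the proceeds forward at 0.5183.
Arbitrage profit = |64,732,560.20 − 63,227,199.20| = DKK 1,505,361.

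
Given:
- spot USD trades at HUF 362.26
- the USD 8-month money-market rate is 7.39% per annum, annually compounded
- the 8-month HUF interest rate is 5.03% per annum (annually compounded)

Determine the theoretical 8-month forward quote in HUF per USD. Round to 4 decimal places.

356.9330

T = 8/12 years.
HUF growth factor: (1 + 0.0503)^(8/12) = 1.033258318.
USD accumulates by (1 + 0.0739)^(8/12) = 1.048678977.
So F = 362.26 × 1.033258318 / 1.048678977 = 356.933024 (HUF/USD).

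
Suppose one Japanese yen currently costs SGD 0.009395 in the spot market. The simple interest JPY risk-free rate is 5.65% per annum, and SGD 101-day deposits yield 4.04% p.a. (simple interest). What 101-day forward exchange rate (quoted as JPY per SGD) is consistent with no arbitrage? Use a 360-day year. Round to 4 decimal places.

T = 101/360 years.
SGD accumulates by 1 + 0.0404×101/360 = 1.011334444.
JPY growth factor: 1 + 0.0565×101/360 = 1.015851389.
Forward (SGD per JPY) = 0.009395 × 1.011334444 / 1.015851389 = 0.00935322549.
Quoted the other way: 1/0.00935322549 = 106.9150 JPY per SGD.

106.9150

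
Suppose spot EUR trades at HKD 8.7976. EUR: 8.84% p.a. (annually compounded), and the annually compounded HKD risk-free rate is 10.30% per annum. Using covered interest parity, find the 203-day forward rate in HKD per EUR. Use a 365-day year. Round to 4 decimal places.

8.8630

T = 203/365 years.
HKD growth factor: (1 + 0.1030)^(203/365) = 1.0560366.
EUR accumulates by (1 + 0.0884)^(203/365) = 1.0482394.
CIP: F = S · (grow HKD)/(grow EUR) = 8.7976 × 1.0560366/1.0482394 = 8.863040 HKD per EUR.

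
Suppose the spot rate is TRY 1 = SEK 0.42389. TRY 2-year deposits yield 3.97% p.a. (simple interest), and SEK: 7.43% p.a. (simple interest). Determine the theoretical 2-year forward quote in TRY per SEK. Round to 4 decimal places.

2.2170

T = 2 years.
SEK accumulates by 1 + 0.0743×2 = 1.148600.
Growth of 1 TRY over T: 1 + 0.0397×2 = 1.079400.
So F = 0.42389 × 1.148600 / 1.079400 = 0.4510655 (SEK/TRY).
Invert for TRY per SEK: 1 / 0.4510655 = 2.2170.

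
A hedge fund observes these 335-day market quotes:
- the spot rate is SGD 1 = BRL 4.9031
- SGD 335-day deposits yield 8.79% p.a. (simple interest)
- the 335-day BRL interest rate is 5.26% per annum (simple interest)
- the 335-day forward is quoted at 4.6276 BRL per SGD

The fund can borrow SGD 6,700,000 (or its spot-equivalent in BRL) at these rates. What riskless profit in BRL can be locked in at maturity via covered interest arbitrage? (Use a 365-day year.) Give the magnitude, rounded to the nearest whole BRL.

BRL 930,445

T = 335/365 years.
Route A — deposit SGD, sell forward: 6,700,000 × 1.0806753425 × 4.6276 = BRL 33,506,252.54.
Route B — convert at spot, deposit BRL: 6,700,000 × 4.9031 × 1.0482767123 = BRL 34,436,697.17.
The quoted forward undervalues SGD, so borrow SGD, convert to BRL at spot, deposit the BRL at 5.26%, and buy SGD forward at 4.6276 to cover the loan.
Profit = 34,436,697.17 − 33,506,252.54 = BRL 930,445.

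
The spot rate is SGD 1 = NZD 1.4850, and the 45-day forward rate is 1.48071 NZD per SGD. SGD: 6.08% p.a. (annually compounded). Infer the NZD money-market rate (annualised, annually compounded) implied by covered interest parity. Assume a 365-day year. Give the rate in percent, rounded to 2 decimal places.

3.62%

T = 45/365 years.
By CIP, F/S equals the NZD-to-SGD growth ratio: 1.48071/1.485 = 0.9971111.
SGD growth factor: (1 + 0.0608)^(45/365) = 1.0073034.
Hence g_NZD = 1.0043934.
Annualise: 1.0043934^(365/45) − 1 = 0.036197 = 3.62%.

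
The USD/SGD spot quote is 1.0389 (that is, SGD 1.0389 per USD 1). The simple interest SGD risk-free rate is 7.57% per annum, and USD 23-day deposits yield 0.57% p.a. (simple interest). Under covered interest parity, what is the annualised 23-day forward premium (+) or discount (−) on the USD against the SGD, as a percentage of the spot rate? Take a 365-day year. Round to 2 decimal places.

+7.00%

T = 23/365 years.
CIP forward (SGD per USD) = 1.0389 × 1.0047701/1.0003592 = 1.0434808.
(F − S)/S ÷ T = (1.0434808 − 1.0389)/1.0389/(23/365) = 0.069973 → 7.00%.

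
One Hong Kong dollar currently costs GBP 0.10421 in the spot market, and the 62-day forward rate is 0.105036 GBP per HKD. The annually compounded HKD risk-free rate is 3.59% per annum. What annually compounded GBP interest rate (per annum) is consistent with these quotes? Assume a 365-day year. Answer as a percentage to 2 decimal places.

T = 62/365 years.
By CIP, F/S equals the GBP-to-HKD growth ratio: 0.105036/0.10421 = 1.0079263.
HKD growth factor: (1 + 0.0359)^(62/365) = 1.0060092.
So the GBP growth factor = 1.0139831.
r = 1.0139831^(365/62) − 1 = 0.085184 → 8.52%.

8.52%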